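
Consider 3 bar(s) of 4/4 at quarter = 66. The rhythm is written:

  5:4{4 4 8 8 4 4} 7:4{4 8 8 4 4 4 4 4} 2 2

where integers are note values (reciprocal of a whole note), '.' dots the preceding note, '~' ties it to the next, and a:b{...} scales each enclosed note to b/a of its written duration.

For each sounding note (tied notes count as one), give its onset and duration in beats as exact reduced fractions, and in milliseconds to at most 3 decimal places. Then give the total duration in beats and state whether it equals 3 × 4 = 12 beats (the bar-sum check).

1) 0.0ms=0b +727.273ms=4/5b
2) 727.273ms=4/5b +727.273ms=4/5b
3) 1454.545ms=8/5b +363.636ms=2/5b
4) 1818.182ms=2b +363.636ms=2/5b
5) 2181.818ms=12/5b +727.273ms=4/5b
6) 2909.091ms=16/5b +727.273ms=4/5b
7) 3636.364ms=4b +519.481ms=4/7b
8) 4155.844ms=32/7b +259.74ms=2/7b
9) 4415.584ms=34/7b +259.74ms=2/7b
10) 4675.325ms=36/7b +519.481ms=4/7b
11) 5194.805ms=40/7b +519.481ms=4/7b
12) 5714.286ms=44/7b +519.481ms=4/7b
13) 6233.766ms=48/7b +519.481ms=4/7b
14) 6753.247ms=52/7b +519.481ms=4/7b
15) 7272.727ms=8b +1818.182ms=2b
16) 9090.909ms=10b +1818.182ms=2b
Σ=12b of 12 (66bpm 4/4) — PASS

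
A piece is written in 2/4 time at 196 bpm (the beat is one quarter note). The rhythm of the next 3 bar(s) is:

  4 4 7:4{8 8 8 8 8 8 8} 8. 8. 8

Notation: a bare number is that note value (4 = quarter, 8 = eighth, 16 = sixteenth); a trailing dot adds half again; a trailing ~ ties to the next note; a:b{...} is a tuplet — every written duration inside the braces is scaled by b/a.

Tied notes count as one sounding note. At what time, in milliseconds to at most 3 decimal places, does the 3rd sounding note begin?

1. 0.0ms @ 0 + 306.122ms (1)
2. 306.122ms @ 1 + 306.122ms (1)
3. 612.245ms @ 2 + 87.464ms (2/7)
4. 699.708ms @ 16/7 + 87.464ms (2/7)
5. 787.172ms @ 18/7 + 87.464ms (2/7)
6. 874.636ms @ 20/7 + 87.464ms (2/7)
7. 962.099ms @ 22/7 + 87.464ms (2/7)
8. 1049.563ms @ 24/7 + 87.464ms (2/7)
9. 1137.026ms @ 26/7 + 87.464ms (2/7)
10. 1224.49ms @ 4 + 229.592ms (3/4)
11. 1454.082ms @ 19/4 + 229.592ms (3/4)
12. 1683.673ms @ 11/2 + 153.061ms (1/2)

note 3 onset = 2b = 612.245ms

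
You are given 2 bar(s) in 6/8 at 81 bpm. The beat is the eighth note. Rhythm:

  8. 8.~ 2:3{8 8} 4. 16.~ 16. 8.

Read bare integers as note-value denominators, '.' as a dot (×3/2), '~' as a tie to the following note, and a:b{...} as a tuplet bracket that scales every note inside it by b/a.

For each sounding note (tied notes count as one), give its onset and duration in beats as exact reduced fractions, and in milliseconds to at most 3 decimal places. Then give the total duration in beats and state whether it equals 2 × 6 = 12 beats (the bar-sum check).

1) 0.0ms=0b +1111.111ms=3/2b
2) 1111.111ms=3/2b +2222.222ms=3b
3) 3333.333ms=9/2b +1111.111ms=3/2b
4) 4444.444ms=6b +2222.222ms=3b
5) 6666.667ms=9b +1111.111ms=3/2b
6) 7777.778ms=21/2b +1111.111ms=3/2b
Σ=12b of 12 (81bpm 6/8) — PASS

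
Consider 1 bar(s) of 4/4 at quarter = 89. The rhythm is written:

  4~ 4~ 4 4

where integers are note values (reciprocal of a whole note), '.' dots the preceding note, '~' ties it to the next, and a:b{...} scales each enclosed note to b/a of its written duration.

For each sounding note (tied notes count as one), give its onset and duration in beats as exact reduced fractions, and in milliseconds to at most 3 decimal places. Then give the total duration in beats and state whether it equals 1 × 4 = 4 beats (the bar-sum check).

1) 0.0ms=0b +2022.472ms=3b
2) 2022.472ms=3b +674.157ms=1b
Σ=4b of 4 (89bpm 4/4) — PASS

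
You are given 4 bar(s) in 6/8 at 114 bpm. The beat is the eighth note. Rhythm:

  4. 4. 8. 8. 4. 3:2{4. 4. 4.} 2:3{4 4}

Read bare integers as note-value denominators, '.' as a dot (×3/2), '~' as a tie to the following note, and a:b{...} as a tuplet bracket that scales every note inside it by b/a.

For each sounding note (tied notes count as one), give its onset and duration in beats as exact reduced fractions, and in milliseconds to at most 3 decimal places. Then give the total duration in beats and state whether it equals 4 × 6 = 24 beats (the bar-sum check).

1) 0.0ms=0b +1578.947ms=3b
2) 1578.947ms=3b +1578.947ms=3b
3) 3157.895ms=6b +789.474ms=3/2b
4) 3947.368ms=15/2b +789.474ms=3/2b
5) 4736.842ms=9b +1578.947ms=3b
6) 6315.789ms=12b +1052.632ms=2b
7) 7368.421ms=14b +1052.632ms=2b
8) 8421.053ms=16b +1052.632ms=2b
9) 9473.684ms=18b +1578.947ms=3b
10) 11052.632ms=21b +1578.947ms=3b
Σ=24b of 24 (114bpm 6/8) — PASS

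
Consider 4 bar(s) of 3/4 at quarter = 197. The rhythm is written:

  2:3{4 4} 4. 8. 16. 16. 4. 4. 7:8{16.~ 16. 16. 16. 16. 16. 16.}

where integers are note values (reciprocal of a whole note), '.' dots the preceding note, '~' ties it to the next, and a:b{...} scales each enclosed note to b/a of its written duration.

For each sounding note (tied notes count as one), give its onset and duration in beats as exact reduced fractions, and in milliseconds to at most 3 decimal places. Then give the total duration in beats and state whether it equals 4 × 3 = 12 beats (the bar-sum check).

1) 0.0ms=0b +456.853ms=3/2b
2) 456.853ms=3/2b +456.853ms=3/2b
3) 913.706ms=3b +456.853ms=3/2b
4) 1370.558ms=9/2b +228.426ms=3/4b
5) 1598.985ms=21/4b +114.213ms=3/8b
6) 1713.198ms=45/8b +114.213ms=3/8b
7) 1827.411ms=6b +456.853ms=3/2b
8) 2284.264ms=15/2b +456.853ms=3/2b
9) 2741.117ms=9b +261.059ms=6/7b
10) 3002.175ms=69/7b +130.529ms=3/7b
11) 3132.705ms=72/7b +130.529ms=3/7b
12) 3263.234ms=75/7b +130.529ms=3/7b
13) 3393.764ms=78/7b +130.529ms=3/7b
14) 3524.293ms=81/7b +130.529ms=3/7b
Σ=12b of 12 (197bpm 3/4) — PASS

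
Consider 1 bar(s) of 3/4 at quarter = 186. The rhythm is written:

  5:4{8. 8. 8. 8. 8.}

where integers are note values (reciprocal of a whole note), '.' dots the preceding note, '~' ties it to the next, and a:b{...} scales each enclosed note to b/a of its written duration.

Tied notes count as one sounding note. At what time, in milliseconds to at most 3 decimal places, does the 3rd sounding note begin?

1. 0.0ms @ 0 + 193.548ms (3/5)
2. 193.548ms @ 3/5 + 193.548ms (3/5)
3. 387.097ms @ 6/5 + 193.548ms (3/5)
4. 580.645ms @ 9/5 + 193.548ms (3/5)
5. 774.194ms @ 12/5 + 193.548ms (3/5)

note 3 onset = 6/5b = 387.097ms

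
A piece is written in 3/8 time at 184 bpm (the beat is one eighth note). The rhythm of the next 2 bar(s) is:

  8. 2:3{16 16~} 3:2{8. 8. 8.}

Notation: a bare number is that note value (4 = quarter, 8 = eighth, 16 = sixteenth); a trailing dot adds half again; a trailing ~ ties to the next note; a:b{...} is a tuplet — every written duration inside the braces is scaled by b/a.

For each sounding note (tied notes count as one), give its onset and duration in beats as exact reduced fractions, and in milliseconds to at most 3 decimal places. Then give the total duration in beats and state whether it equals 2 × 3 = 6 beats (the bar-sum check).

1) 0.0ms=0b +489.13ms=3/2b
2) 489.13ms=3/2b +244.565ms=3/4b
3) 733.696ms=9/4b +570.652ms=7/4b
4) 1304.348ms=4b +326.087ms=1b
5) 1630.435ms=5b +326.087ms=1b
Σ=6b of 6 (184bpm 3/8) — PASS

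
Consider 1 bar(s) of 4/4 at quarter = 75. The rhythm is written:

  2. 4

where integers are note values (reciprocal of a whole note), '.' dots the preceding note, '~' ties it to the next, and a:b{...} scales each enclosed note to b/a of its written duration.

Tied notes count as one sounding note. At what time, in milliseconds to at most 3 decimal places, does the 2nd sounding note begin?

1. 0.0ms @ 0 + 2400.0ms (3)
2. 2400.0ms @ 3 + 800.0ms (1)

note 2 onset = 3b = 2400.0ms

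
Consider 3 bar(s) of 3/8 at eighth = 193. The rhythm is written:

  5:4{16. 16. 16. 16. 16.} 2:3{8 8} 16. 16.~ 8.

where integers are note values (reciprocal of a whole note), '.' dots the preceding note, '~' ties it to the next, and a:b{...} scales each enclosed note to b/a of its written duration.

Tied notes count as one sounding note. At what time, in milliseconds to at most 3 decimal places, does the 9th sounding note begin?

1. 0.0ms @ 0 + 186.528ms (3/5)
2. 186.528ms @ 3/5 + 186.528ms (3/5)
3. 373.057ms @ 6/5 + 186.528ms (3/5)
4. 559.585ms @ 9/5 + 186.528ms (3/5)
5. 746.114ms @ 12/5 + 186.528ms (3/5)
6. 932.642ms @ 3 + 466.321ms (3/2)
7. 1398.964ms @ 9/2 + 466.321ms (3/2)
8. 1865.285ms @ 6 + 233.161ms (3/4)
9. 2098.446ms @ 27/4 + 699.482ms (9/4)

note 9 onset = 27/4b = 2098.446ms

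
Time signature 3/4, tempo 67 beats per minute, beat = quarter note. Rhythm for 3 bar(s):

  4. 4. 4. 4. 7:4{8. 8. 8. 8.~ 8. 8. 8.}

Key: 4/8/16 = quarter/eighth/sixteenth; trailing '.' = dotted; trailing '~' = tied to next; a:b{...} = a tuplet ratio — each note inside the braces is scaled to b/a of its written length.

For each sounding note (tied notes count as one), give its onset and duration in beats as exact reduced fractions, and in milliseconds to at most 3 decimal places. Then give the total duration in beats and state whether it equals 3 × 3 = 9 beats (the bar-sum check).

1) 0.0ms=0b +1343.284ms=3/2b
2) 1343.284ms=3/2b +1343.284ms=3/2b
3) 2686.567ms=3b +1343.284ms=3/2b
4) 4029.851ms=9/2b +1343.284ms=3/2b
5) 5373.134ms=6b +383.795ms=3/7b
6) 5756.93ms=45/7b +383.795ms=3/7b
7) 6140.725ms=48/7b +383.795ms=3/7b
8) 6524.52ms=51/7b +767.591ms=6/7b
9) 7292.111ms=57/7b +383.795ms=3/7b
10) 7675.906ms=60/7b +383.795ms=3/7b
Σ=9b of 9 (67bpm 3/4) — PASS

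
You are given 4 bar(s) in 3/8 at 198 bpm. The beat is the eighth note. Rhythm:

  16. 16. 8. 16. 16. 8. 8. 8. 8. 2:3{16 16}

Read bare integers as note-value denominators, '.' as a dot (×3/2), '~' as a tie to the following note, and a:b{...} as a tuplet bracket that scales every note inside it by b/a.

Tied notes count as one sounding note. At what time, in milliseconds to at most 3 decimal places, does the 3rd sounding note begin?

1. 0.0ms @ 0 + 227.273ms (3/4)
2. 227.273ms @ 3/4 + 227.273ms (3/4)
3. 454.545ms @ 3/2 + 454.545ms (3/2)
4. 909.091ms @ 3 + 227.273ms (3/4)
5. 1136.364ms @ 15/4 + 227.273ms (3/4)
6. 1363.636ms @ 9/2 + 454.545ms (3/2)
7. 1818.182ms @ 6 + 454.545ms (3/2)
8. 2272.727ms @ 15/2 + 454.545ms (3/2)
9. 2727.273ms @ 9 + 454.545ms (3/2)
10. 3181.818ms @ 21/2 + 227.273ms (3/4)
11. 3409.091ms @ 45/4 + 227.273ms (3/4)

note 3 onset = 3/2b = 454.545ms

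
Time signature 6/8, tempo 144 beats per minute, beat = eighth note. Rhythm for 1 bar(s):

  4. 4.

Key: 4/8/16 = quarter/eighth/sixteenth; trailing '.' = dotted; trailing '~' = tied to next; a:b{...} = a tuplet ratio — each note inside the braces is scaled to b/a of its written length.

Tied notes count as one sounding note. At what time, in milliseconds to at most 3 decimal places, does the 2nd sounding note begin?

1. 0.0ms @ 0 + 1250.0ms (3)
2. 1250.0ms @ 3 + 1250.0ms (3)

note 2 onset = 3b = 1250.0ms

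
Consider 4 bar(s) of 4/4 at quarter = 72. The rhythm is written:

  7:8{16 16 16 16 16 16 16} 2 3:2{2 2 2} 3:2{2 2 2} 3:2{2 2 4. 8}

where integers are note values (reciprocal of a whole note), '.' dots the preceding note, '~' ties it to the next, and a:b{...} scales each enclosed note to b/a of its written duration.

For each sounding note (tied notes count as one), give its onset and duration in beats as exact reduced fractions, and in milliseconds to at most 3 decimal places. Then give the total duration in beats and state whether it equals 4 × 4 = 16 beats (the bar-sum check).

1) 0.0ms=0b +238.095ms=2/7b
2) 238.095ms=2/7b +238.095ms=2/7b
3) 476.19ms=4/7b +238.095ms=2/7b
4) 714.286ms=6/7b +238.095ms=2/7b
5) 952.381ms=8/7b +238.095ms=2/7b
6) 1190.476ms=10/7b +238.095ms=2/7b
7) 1428.571ms=12/7b +238.095ms=2/7b
8) 1666.667ms=2b +1666.667ms=2b
9) 3333.333ms=4b +1111.111ms=4/3b
10) 4444.444ms=16/3b +1111.111ms=4/3b
11) 5555.556ms=20/3b +1111.111ms=4/3b
12) 6666.667ms=8b +1111.111ms=4/3b
13) 7777.778ms=28/3b +1111.111ms=4/3b
14) 8888.889ms=32/3b +1111.111ms=4/3b
15) 10000.0ms=12b +1111.111ms=4/3b
16) 11111.111ms=40/3b +1111.111ms=4/3b
17) 12222.222ms=44/3b +833.333ms=1b
18) 13055.556ms=47/3b +277.778ms=1/3b
Σ=16b of 16 (72bpm 4/4) — PASS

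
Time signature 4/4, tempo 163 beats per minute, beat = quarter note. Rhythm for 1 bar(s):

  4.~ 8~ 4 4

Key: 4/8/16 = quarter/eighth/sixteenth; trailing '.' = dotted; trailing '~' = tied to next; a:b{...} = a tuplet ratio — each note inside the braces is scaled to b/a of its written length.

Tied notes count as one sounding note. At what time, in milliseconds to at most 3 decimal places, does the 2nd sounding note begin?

1. 0.0ms @ 0 + 1104.294ms (3)
2. 1104.294ms @ 3 + 368.098ms (1)

note 2 onset = 3b = 1104.294ms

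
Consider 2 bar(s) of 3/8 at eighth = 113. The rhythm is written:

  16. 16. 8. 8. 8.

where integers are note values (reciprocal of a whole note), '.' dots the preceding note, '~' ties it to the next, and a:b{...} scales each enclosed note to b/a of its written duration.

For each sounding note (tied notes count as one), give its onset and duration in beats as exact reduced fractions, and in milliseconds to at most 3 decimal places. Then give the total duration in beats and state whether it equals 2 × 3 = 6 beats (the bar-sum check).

1) 0.0ms=0b +398.23ms=3/4b
2) 398.23ms=3/4b +398.23ms=3/4b
3) 796.46ms=3/2b +796.46ms=3/2b
4) 1592.92ms=3b +796.46ms=3/2b
5) 2389.381ms=9/2b +796.46ms=3/2b
Σ=6b of 6 (113bpm 3/8) — PASS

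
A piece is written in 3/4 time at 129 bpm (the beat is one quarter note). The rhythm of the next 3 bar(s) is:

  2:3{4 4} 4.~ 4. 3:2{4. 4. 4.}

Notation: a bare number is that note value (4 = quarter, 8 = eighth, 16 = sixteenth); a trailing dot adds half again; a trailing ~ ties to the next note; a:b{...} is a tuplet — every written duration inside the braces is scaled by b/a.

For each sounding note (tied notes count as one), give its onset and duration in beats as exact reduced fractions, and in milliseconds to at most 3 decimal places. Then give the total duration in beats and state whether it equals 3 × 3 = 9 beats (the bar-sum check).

1) 0.0ms=0b +697.674ms=3/2b
2) 697.674ms=3/2b +697.674ms=3/2b
3) 1395.349ms=3b +1395.349ms=3b
4) 2790.698ms=6b +465.116ms=1b
5) 3255.814ms=7b +465.116ms=1b
6) 3720.93ms=8b +465.116ms=1b
Σ=9b of 9 (129bpm 3/4) — PASS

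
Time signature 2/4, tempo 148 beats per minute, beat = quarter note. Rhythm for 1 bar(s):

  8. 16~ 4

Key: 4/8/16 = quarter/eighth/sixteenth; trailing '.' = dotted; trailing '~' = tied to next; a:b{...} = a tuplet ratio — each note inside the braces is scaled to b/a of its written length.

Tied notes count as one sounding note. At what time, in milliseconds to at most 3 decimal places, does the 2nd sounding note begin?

1. 0.0ms @ 0 + 304.054ms (3/4)
2. 304.054ms @ 3/4 + 506.757ms (5/4)

note 2 onset = 3/4b = 304.054ms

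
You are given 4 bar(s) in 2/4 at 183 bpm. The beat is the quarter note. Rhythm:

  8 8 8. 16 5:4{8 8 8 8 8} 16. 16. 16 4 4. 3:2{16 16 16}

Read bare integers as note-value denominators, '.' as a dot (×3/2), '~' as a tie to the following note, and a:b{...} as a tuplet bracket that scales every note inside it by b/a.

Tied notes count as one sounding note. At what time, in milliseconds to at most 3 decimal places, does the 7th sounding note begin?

1. 0.0ms @ 0 + 163.934ms (1/2)
2. 163.934ms @ 1/2 + 163.934ms (1/2)
3. 327.869ms @ 1 + 245.902ms (3/4)
4. 573.77ms @ 7/4 + 81.967ms (1/4)
5. 655.738ms @ 2 + 131.148ms (2/5)
6. 786.885ms @ 12/5 + 131.148ms (2/5)
7. 918.033ms @ 14/5 + 131.148ms (2/5)
8. 1049.18ms @ 16/5 + 131.148ms (2/5)
9. 1180.328ms @ 18/5 + 131.148ms (2/5)
10. 1311.475ms @ 4 + 122.951ms (3/8)
11. 1434.426ms @ 35/8 + 122.951ms (3/8)
12. 1557.377ms @ 19/4 + 81.967ms (1/4)
13. 1639.344ms @ 5 + 327.869ms (1)
14. 1967.213ms @ 6 + 491.803ms (3/2)
15. 2459.016ms @ 15/2 + 54.645ms (1/6)
16. 2513.661ms @ 23/3 + 54.645ms (1/6)
17. 2568.306ms @ 47/6 + 54.645ms (1/6)

note 7 onset = 14/5b = 918.033ms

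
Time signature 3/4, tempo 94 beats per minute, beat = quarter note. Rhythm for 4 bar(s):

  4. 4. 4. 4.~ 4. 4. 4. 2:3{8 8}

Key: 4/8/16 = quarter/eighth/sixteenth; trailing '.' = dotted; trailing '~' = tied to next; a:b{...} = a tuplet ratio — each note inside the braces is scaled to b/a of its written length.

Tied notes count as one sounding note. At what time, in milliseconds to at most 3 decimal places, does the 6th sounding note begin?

note 6 onset = 9b = 5744.681ms

1. 0.0ms @ 0 + 957.447ms (3/2)
2. 957.447ms @ 3/2 + 957.447ms (3/2)
3. 1914.894ms @ 3 + 957.447ms (3/2)
4. 2872.34ms @ 9/2 + 1914.894ms (3)
5. 4787.234ms @ 15/2 + 957.447ms (3/2)
6. 5744.681ms @ 9 + 957.447ms (3/2)
7. 6702.128ms @ 21/2 + 478.723ms (3/4)
8. 7180.851ms @ 45/4 + 478.723ms (3/4)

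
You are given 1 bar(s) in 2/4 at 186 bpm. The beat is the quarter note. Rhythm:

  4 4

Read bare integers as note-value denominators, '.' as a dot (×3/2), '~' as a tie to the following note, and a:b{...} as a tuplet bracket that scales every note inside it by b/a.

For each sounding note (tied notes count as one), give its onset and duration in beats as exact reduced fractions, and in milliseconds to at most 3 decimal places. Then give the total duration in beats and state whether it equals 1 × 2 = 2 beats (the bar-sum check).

1) 0.0ms=0b +322.581ms=1b
2) 322.581ms=1b +322.581ms=1b
Σ=2b of 2 (186bpm 2/4) — PASS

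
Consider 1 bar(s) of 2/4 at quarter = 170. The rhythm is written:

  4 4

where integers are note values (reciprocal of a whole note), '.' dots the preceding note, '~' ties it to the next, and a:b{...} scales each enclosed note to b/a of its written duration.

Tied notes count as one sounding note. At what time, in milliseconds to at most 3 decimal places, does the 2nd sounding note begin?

note 2 onset = 1b = 352.941ms

1. 0.0ms @ 0 + 352.941ms (1)
2. 352.941ms @ 1 + 352.941ms (1)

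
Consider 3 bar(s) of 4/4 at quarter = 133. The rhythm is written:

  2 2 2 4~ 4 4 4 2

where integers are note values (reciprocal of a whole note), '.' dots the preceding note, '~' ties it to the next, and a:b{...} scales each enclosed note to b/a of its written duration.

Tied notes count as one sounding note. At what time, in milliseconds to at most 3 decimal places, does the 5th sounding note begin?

1. 0.0ms @ 0 + 902.256ms (2)
2. 902.256ms @ 2 + 902.256ms (2)
3. 1804.511ms @ 4 + 902.256ms (2)
4. 2706.767ms @ 6 + 902.256ms (2)
5. 3609.023ms @ 8 + 451.128ms (1)
6. 4060.15ms @ 9 + 451.128ms (1)
7. 4511.278ms @ 10 + 902.256ms (2)

note 5 onset = 8b = 3609.023ms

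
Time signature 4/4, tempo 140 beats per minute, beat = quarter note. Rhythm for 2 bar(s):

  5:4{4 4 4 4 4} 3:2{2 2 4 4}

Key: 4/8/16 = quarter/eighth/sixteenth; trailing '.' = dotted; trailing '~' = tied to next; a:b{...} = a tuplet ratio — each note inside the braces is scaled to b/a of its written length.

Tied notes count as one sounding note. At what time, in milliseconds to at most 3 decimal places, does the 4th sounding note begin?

1. 0.0ms @ 0 + 342.857ms (4/5)
2. 342.857ms @ 4/5 + 342.857ms (4/5)
3. 685.714ms @ 8/5 + 342.857ms (4/5)
4. 1028.571ms @ 12/5 + 342.857ms (4/5)
5. 1371.429ms @ 16/5 + 342.857ms (4/5)
6. 1714.286ms @ 4 + 571.429ms (4/3)
7. 2285.714ms @ 16/3 + 571.429ms (4/3)
8. 2857.143ms @ 20/3 + 285.714ms (2/3)
9. 3142.857ms @ 22/3 + 285.714ms (2/3)

note 4 onset = 12/5b = 1028.571ms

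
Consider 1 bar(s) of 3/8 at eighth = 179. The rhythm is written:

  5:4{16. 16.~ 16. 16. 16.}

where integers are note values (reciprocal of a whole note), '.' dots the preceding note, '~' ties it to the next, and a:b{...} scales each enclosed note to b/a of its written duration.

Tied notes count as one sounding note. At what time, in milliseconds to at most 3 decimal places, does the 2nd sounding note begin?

note 2 onset = 3/5b = 201.117ms

1. 0.0ms @ 0 + 201.117ms (3/5)
2. 201.117ms @ 3/5 + 402.235ms (6/5)
3. 603.352ms @ 9/5 + 201.117ms (3/5)
4. 804.469ms @ 12/5 + 201.117ms (3/5)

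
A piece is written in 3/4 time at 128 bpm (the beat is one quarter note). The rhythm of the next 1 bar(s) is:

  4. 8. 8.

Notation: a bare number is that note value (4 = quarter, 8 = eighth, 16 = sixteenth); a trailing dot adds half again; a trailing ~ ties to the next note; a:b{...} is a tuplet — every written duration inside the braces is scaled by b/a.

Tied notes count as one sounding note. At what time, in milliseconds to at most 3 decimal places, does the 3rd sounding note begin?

1. 0.0ms @ 0 + 703.125ms (3/2)
2. 703.125ms @ 3/2 + 351.562ms (3/4)
3. 1054.688ms @ 9/4 + 351.562ms (3/4)

note 3 onset = 9/4b = 1054.688ms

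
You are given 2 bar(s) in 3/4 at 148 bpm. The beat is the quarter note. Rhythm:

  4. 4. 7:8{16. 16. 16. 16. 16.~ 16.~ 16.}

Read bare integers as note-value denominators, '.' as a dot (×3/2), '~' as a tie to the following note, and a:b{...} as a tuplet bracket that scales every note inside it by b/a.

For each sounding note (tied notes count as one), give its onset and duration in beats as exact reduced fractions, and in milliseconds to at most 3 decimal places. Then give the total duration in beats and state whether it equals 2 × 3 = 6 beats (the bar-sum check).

1) 0.0ms=0b +608.108ms=3/2b
2) 608.108ms=3/2b +608.108ms=3/2b
3) 1216.216ms=3b +173.745ms=3/7b
4) 1389.961ms=24/7b +173.745ms=3/7b
5) 1563.707ms=27/7b +173.745ms=3/7b
6) 1737.452ms=30/7b +173.745ms=3/7b
7) 1911.197ms=33/7b +521.236ms=9/7b
Σ=6b of 6 (148bpm 3/4) — PASS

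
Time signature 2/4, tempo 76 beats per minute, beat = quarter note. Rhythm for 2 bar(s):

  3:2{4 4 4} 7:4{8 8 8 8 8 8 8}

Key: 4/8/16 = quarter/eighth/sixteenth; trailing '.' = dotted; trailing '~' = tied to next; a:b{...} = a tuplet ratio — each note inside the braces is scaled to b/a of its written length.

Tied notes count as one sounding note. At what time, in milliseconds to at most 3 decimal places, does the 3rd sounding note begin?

note 3 onset = 4/3b = 1052.632ms

1. 0.0ms @ 0 + 526.316ms (2/3)
2. 526.316ms @ 2/3 + 526.316ms (2/3)
3. 1052.632ms @ 4/3 + 526.316ms (2/3)
4. 1578.947ms @ 2 + 225.564ms (2/7)
5. 1804.511ms @ 16/7 + 225.564ms (2/7)
6. 2030.075ms @ 18/7 + 225.564ms (2/7)
7. 2255.639ms @ 20/7 + 225.564ms (2/7)
8. 2481.203ms @ 22/7 + 225.564ms (2/7)
9. 2706.767ms @ 24/7 + 225.564ms (2/7)
10. 2932.331ms @ 26/7 + 225.564ms (2/7)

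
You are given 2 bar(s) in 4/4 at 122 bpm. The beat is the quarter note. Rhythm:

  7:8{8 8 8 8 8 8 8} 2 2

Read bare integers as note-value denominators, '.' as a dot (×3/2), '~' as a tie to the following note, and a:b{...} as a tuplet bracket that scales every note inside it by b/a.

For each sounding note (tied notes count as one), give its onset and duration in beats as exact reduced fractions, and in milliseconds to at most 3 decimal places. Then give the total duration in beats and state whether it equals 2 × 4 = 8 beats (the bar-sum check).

1) 0.0ms=0b +281.03ms=4/7b
2) 281.03ms=4/7b +281.03ms=4/7b
3) 562.061ms=8/7b +281.03ms=4/7b
4) 843.091ms=12/7b +281.03ms=4/7b
5) 1124.122ms=16/7b +281.03ms=4/7b
6) 1405.152ms=20/7b +281.03ms=4/7b
7) 1686.183ms=24/7b +281.03ms=4/7b
8) 1967.213ms=4b +983.607ms=2b
9) 2950.82ms=6b +983.607ms=2b
Σ=8b of 8 (122bpm 4/4) — PASS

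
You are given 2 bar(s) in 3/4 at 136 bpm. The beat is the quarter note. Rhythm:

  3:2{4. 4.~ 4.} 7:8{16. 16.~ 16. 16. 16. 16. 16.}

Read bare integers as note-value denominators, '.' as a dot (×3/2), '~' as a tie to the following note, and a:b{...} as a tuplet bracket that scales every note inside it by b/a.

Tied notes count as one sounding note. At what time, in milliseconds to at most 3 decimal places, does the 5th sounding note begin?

note 5 onset = 30/7b = 1890.756ms

1. 0.0ms @ 0 + 441.176ms (1)
2. 441.176ms @ 1 + 882.353ms (2)
3. 1323.529ms @ 3 + 189.076ms (3/7)
4. 1512.605ms @ 24/7 + 378.151ms (6/7)
5. 1890.756ms @ 30/7 + 189.076ms (3/7)
6. 2079.832ms @ 33/7 + 189.076ms (3/7)
7. 2268.908ms @ 36/7 + 189.076ms (3/7)
8. 2457.983ms @ 39/7 + 189.076ms (3/7)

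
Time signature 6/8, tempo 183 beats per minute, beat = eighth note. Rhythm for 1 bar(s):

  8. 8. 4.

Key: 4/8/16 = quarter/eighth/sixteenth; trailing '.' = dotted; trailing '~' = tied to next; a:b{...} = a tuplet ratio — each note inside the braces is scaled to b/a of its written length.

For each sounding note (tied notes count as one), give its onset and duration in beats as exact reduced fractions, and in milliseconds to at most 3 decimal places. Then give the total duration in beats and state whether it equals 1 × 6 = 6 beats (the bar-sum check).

1) 0.0ms=0b +491.803ms=3/2b
2) 491.803ms=3/2b +491.803ms=3/2b
3) 983.607ms=3b +983.607ms=3b
Σ=6b of 6 (183bpm 6/8) — PASS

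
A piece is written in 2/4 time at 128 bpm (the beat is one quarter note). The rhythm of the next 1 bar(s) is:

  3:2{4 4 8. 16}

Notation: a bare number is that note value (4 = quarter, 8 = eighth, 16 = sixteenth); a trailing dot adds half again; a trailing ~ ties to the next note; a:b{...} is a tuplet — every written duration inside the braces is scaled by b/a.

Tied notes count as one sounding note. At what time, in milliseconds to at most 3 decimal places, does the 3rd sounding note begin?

note 3 onset = 4/3b = 625.0ms

1. 0.0ms @ 0 + 312.5ms (2/3)
2. 312.5ms @ 2/3 + 312.5ms (2/3)
3. 625.0ms @ 4/3 + 234.375ms (1/2)
4. 859.375ms @ 11/6 + 78.125ms (1/6)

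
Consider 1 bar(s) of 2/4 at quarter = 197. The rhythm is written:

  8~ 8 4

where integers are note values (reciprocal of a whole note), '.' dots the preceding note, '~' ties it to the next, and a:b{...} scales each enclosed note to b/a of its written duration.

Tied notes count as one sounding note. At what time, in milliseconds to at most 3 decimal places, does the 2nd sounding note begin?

1. 0.0ms @ 0 + 304.569ms (1)
2. 304.569ms @ 1 + 304.569ms (1)

note 2 onset = 1b = 304.569ms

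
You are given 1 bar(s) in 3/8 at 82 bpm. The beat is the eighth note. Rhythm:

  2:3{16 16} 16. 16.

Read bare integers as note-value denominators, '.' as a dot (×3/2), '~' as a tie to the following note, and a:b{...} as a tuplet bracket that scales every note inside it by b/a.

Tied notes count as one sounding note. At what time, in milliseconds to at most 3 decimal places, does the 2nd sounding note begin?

1. 0.0ms @ 0 + 548.78ms (3/4)
2. 548.78ms @ 3/4 + 548.78ms (3/4)
3. 1097.561ms @ 3/2 + 548.78ms (3/4)
4. 1646.341ms @ 9/4 + 548.78ms (3/4)

note 2 onset = 3/4b = 548.78ms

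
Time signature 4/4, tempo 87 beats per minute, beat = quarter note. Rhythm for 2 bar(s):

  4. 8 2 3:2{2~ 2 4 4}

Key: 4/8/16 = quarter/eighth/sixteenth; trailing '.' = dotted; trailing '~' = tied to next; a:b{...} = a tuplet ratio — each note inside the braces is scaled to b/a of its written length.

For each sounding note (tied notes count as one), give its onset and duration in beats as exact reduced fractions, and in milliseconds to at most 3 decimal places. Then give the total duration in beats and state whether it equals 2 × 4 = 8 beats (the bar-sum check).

1) 0.0ms=0b +1034.483ms=3/2b
2) 1034.483ms=3/2b +344.828ms=1/2b
3) 1379.31ms=2b +1379.31ms=2b
4) 2758.621ms=4b +1839.08ms=8/3b
5) 4597.701ms=20/3b +459.77ms=2/3b
6) 5057.471ms=22/3b +459.77ms=2/3b
Σ=8b of 8 (87bpm 4/4) — PASS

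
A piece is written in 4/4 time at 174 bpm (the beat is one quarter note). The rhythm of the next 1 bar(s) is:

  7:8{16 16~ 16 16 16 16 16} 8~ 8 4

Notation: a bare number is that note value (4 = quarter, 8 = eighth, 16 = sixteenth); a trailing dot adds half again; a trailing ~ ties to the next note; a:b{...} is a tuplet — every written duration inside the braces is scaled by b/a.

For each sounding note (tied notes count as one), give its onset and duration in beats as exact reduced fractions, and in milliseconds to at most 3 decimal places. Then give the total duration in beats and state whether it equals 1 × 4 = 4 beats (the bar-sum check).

1) 0.0ms=0b +98.522ms=2/7b
2) 98.522ms=2/7b +197.044ms=4/7b
3) 295.567ms=6/7b +98.522ms=2/7b
4) 394.089ms=8/7b +98.522ms=2/7b
5) 492.611ms=10/7b +98.522ms=2/7b
6) 591.133ms=12/7b +98.522ms=2/7b
7) 689.655ms=2b +344.828ms=1b
8) 1034.483ms=3b +344.828ms=1b
Σ=4b of 4 (174bpm 4/4) — PASS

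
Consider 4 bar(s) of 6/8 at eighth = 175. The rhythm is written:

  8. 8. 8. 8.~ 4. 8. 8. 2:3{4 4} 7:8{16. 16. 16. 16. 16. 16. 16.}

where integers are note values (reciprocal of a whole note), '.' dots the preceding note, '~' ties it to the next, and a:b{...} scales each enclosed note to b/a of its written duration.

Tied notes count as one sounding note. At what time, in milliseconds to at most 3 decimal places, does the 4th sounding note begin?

1. 0.0ms @ 0 + 514.286ms (3/2)
2. 514.286ms @ 3/2 + 514.286ms (3/2)
3. 1028.571ms @ 3 + 514.286ms (3/2)
4. 1542.857ms @ 9/2 + 1542.857ms (9/2)
5. 3085.714ms @ 9 + 514.286ms (3/2)
6. 3600.0ms @ 21/2 + 514.286ms (3/2)
7. 4114.286ms @ 12 + 1028.571ms (3)
8. 5142.857ms @ 15 + 1028.571ms (3)
9. 6171.429ms @ 18 + 293.878ms (6/7)
10. 6465.306ms @ 132/7 + 293.878ms (6/7)
11. 6759.184ms @ 138/7 + 293.878ms (6/7)
12. 7053.061ms @ 144/7 + 293.878ms (6/7)
13. 7346.939ms @ 150/7 + 293.878ms (6/7)
14. 7640.816ms @ 156/7 + 293.878ms (6/7)
15. 7934.694ms @ 162/7 + 293.878ms (6/7)

note 4 onset = 9/2b = 1542.857ms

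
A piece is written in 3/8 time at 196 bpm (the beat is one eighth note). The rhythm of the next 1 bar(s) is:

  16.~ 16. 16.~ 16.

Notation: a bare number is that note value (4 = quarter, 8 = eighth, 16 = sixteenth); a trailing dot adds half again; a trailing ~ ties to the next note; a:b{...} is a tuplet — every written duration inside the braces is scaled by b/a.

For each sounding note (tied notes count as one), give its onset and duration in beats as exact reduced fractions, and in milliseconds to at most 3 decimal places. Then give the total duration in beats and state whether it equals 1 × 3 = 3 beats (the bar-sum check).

1) 0.0ms=0b +459.184ms=3/2b
2) 459.184ms=3/2b +459.184ms=3/2b
Σ=3b of 3 (196bpm 3/8) — PASS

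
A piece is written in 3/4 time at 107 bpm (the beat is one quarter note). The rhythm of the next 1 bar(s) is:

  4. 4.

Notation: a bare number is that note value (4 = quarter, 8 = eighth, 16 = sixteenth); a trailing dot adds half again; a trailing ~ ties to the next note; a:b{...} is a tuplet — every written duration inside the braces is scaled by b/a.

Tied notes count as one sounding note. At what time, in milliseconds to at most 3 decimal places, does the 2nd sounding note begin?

note 2 onset = 3/2b = 841.121ms

1. 0.0ms @ 0 + 841.121ms (3/2)
2. 841.121ms @ 3/2 + 841.121ms (3/2)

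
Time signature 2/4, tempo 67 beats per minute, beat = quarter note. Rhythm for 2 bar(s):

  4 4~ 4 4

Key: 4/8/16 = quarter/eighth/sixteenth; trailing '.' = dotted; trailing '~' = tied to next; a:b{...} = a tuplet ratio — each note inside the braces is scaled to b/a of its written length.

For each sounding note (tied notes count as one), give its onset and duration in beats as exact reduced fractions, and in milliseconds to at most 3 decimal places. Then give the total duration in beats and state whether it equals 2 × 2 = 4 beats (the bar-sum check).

1) 0.0ms=0b +895.522ms=1b
2) 895.522ms=1b +1791.045ms=2b
3) 2686.567ms=3b +895.522ms=1b
Σ=4b of 4 (67bpm 2/4) — PASS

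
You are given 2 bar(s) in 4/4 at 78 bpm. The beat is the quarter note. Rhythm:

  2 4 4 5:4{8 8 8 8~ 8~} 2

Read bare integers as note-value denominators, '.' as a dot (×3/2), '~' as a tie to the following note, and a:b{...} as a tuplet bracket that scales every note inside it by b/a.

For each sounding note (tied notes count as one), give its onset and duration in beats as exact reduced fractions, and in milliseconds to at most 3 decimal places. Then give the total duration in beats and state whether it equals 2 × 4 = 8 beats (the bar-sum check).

1) 0.0ms=0b +1538.462ms=2b
2) 1538.462ms=2b +769.231ms=1b
3) 2307.692ms=3b +769.231ms=1b
4) 3076.923ms=4b +307.692ms=2/5b
5) 3384.615ms=22/5b +307.692ms=2/5b
6) 3692.308ms=24/5b +307.692ms=2/5b
7) 4000.0ms=26/5b +2153.846ms=14/5b
Σ=8b of 8 (78bpm 4/4) — PASS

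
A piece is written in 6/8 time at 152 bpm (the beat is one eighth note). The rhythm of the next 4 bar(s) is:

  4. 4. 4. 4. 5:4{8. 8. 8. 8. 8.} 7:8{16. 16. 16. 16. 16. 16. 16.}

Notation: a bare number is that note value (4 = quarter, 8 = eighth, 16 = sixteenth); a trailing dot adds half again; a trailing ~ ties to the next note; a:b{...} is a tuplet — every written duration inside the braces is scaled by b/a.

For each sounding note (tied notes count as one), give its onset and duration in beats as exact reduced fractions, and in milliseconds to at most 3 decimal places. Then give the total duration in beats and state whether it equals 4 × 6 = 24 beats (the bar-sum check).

1) 0.0ms=0b +1184.211ms=3b
2) 1184.211ms=3b +1184.211ms=3b
3) 2368.421ms=6b +1184.211ms=3b
4) 3552.632ms=9b +1184.211ms=3b
5) 4736.842ms=12b +473.684ms=6/5b
6) 5210.526ms=66/5b +473.684ms=6/5b
7) 5684.211ms=72/5b +473.684ms=6/5b
8) 6157.895ms=78/5b +473.684ms=6/5b
9) 6631.579ms=84/5b +473.684ms=6/5b
10) 7105.263ms=18b +338.346ms=6/7b
11) 7443.609ms=132/7b +338.346ms=6/7b
12) 7781.955ms=138/7b +338.346ms=6/7b
13) 8120.301ms=144/7b +338.346ms=6/7b
14) 8458.647ms=150/7b +338.346ms=6/7b
15) 8796.992ms=156/7b +338.346ms=6/7b
16) 9135.338ms=162/7b +338.346ms=6/7b
Σ=24b of 24 (152bpm 6/8) — PASS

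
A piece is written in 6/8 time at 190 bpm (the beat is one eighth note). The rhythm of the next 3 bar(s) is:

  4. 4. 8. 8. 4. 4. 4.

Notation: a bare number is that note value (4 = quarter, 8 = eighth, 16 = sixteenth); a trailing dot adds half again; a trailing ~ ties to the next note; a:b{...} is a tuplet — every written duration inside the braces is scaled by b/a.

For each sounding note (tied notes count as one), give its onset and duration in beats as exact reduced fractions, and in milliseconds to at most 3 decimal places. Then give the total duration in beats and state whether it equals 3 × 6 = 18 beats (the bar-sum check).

1) 0.0ms=0b +947.368ms=3b
2) 947.368ms=3b +947.368ms=3b
3) 1894.737ms=6b +473.684ms=3/2b
4) 2368.421ms=15/2b +473.684ms=3/2b
5) 2842.105ms=9b +947.368ms=3b
6) 3789.474ms=12b +947.368ms=3b
7) 4736.842ms=15b +947.368ms=3b
Σ=18b of 18 (190bpm 6/8) — PASS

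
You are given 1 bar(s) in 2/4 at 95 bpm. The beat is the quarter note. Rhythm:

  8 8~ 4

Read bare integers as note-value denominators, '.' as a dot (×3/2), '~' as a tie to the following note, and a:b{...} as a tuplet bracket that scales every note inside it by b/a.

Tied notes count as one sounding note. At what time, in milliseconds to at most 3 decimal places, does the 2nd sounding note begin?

note 2 onset = 1/2b = 315.789ms

1. 0.0ms @ 0 + 315.789ms (1/2)
2. 315.789ms @ 1/2 + 947.368ms (3/2)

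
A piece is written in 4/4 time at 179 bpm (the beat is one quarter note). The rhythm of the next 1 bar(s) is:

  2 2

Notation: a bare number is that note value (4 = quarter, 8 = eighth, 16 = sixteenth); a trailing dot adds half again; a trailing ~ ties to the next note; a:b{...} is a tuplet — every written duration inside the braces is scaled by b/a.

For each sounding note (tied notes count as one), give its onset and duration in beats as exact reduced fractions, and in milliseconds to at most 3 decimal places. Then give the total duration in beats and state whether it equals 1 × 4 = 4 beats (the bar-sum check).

1) 0.0ms=0b +670.391ms=2b
2) 670.391ms=2b +670.391ms=2b
Σ=4b of 4 (179bpm 4/4) — PASS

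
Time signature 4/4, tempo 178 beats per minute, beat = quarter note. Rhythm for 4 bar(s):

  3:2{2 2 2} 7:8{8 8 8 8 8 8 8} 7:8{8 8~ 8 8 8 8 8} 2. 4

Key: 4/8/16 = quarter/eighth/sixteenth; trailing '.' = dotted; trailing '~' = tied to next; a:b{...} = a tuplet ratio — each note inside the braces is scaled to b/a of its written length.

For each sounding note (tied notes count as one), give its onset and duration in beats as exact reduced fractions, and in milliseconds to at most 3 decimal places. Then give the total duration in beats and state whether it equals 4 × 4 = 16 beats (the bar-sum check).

1) 0.0ms=0b +449.438ms=4/3b
2) 449.438ms=4/3b +449.438ms=4/3b
3) 898.876ms=8/3b +449.438ms=4/3b
4) 1348.315ms=4b +192.616ms=4/7b
5) 1540.931ms=32/7b +192.616ms=4/7b
6) 1733.547ms=36/7b +192.616ms=4/7b
7) 1926.164ms=40/7b +192.616ms=4/7b
8) 2118.78ms=44/7b +192.616ms=4/7b
9) 2311.396ms=48/7b +192.616ms=4/7b
10) 2504.013ms=52/7b +192.616ms=4/7b
11) 2696.629ms=8b +192.616ms=4/7b
12) 2889.246ms=60/7b +385.233ms=8/7b
13) 3274.478ms=68/7b +192.616ms=4/7b
14) 3467.095ms=72/7b +192.616ms=4/7b
15) 3659.711ms=76/7b +192.616ms=4/7b
16) 3852.327ms=80/7b +192.616ms=4/7b
17) 4044.944ms=12b +1011.236ms=3b
18) 5056.18ms=15b +337.079ms=1b
Σ=16b of 16 (178bpm 4/4) — PASS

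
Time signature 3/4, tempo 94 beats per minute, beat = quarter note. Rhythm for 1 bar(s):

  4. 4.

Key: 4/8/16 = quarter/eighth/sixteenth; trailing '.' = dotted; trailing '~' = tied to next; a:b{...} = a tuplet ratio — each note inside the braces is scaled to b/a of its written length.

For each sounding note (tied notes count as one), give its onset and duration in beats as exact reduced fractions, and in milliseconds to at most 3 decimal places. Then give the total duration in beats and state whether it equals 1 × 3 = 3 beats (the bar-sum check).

1) 0.0ms=0b +957.447ms=3/2b
2) 957.447ms=3/2b +957.447ms=3/2b
Σ=3b of 3 (94bpm 3/4) — PASS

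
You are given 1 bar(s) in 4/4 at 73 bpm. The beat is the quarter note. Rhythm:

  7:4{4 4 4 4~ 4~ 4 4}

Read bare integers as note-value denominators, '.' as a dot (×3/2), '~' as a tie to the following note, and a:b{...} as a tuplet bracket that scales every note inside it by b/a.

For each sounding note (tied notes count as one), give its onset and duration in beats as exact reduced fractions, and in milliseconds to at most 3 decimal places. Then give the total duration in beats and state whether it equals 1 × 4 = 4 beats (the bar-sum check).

1) 0.0ms=0b +469.667ms=4/7b
2) 469.667ms=4/7b +469.667ms=4/7b
3) 939.335ms=8/7b +469.667ms=4/7b
4) 1409.002ms=12/7b +1409.002ms=12/7b
5) 2818.004ms=24/7b +469.667ms=4/7b
Σ=4b of 4 (73bpm 4/4) — PASS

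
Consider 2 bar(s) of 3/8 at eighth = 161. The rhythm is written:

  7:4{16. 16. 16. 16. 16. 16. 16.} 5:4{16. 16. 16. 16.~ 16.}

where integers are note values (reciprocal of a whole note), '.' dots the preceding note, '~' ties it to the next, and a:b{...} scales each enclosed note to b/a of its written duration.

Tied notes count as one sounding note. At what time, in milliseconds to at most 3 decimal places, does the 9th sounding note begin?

note 9 onset = 18/5b = 1341.615ms

1. 0.0ms @ 0 + 159.716ms (3/7)
2. 159.716ms @ 3/7 + 159.716ms (3/7)
3. 319.432ms @ 6/7 + 159.716ms (3/7)
4. 479.148ms @ 9/7 + 159.716ms (3/7)
5. 638.864ms @ 12/7 + 159.716ms (3/7)
6. 798.58ms @ 15/7 + 159.716ms (3/7)
7. 958.296ms @ 18/7 + 159.716ms (3/7)
8. 1118.012ms @ 3 + 223.602ms (3/5)
9. 1341.615ms @ 18/5 + 223.602ms (3/5)
10. 1565.217ms @ 21/5 + 223.602ms (3/5)
11. 1788.82ms @ 24/5 + 447.205ms (6/5)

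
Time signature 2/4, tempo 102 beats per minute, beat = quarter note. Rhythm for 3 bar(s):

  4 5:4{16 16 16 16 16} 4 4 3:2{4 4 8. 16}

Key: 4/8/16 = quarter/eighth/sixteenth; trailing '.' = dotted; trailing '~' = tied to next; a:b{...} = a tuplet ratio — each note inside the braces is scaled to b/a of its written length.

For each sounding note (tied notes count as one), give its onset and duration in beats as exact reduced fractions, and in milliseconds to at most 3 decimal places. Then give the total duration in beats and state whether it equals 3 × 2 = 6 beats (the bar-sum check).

1) 0.0ms=0b +588.235ms=1b
2) 588.235ms=1b +117.647ms=1/5b
3) 705.882ms=6/5b +117.647ms=1/5b
4) 823.529ms=7/5b +117.647ms=1/5b
5) 941.176ms=8/5b +117.647ms=1/5b
6) 1058.824ms=9/5b +117.647ms=1/5b
7) 1176.471ms=2b +588.235ms=1b
8) 1764.706ms=3b +588.235ms=1b
9) 2352.941ms=4b +392.157ms=2/3b
10) 2745.098ms=14/3b +392.157ms=2/3b
11) 3137.255ms=16/3b +294.118ms=1/2b
12) 3431.373ms=35/6b +98.039ms=1/6b
Σ=6b of 6 (102bpm 2/4) — PASS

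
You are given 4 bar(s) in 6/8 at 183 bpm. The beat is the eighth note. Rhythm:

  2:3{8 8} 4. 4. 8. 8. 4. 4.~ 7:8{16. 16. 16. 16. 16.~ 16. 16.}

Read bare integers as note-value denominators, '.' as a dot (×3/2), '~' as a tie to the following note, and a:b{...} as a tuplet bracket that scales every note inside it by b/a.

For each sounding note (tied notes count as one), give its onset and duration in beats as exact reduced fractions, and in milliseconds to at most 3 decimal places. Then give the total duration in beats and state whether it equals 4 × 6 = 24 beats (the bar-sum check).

1) 0.0ms=0b +491.803ms=3/2b
2) 491.803ms=3/2b +491.803ms=3/2b
3) 983.607ms=3b +983.607ms=3b
4) 1967.213ms=6b +983.607ms=3b
5) 2950.82ms=9b +491.803ms=3/2b
6) 3442.623ms=21/2b +491.803ms=3/2b
7) 3934.426ms=12b +983.607ms=3b
8) 4918.033ms=15b +1264.637ms=27/7b
9) 6182.67ms=132/7b +281.03ms=6/7b
10) 6463.7ms=138/7b +281.03ms=6/7b
11) 6744.731ms=144/7b +281.03ms=6/7b
12) 7025.761ms=150/7b +562.061ms=12/7b
13) 7587.822ms=162/7b +281.03ms=6/7b
Σ=24b of 24 (183bpm 6/8) — PASS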